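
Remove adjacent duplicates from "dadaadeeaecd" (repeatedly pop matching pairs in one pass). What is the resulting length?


Input: dadaadeeaecd
Stack-based adjacent duplicate removal:
  Read 'd': push. Stack: d
  Read 'a': push. Stack: da
  Read 'd': push. Stack: dad
  Read 'a': push. Stack: dada
  Read 'a': matches stack top 'a' => pop. Stack: dad
  Read 'd': matches stack top 'd' => pop. Stack: da
  Read 'e': push. Stack: dae
  Read 'e': matches stack top 'e' => pop. Stack: da
  Read 'a': matches stack top 'a' => pop. Stack: d
  Read 'e': push. Stack: de
  Read 'c': push. Stack: dec
  Read 'd': push. Stack: decd
Final stack: "decd" (length 4)

4


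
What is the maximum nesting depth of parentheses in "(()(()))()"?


Input: "(()(()))()"
Tracking depth:
  Position 0 '(': depth becomes 1
  Position 1 '(': depth becomes 2
  Position 2 ')': depth becomes 1
  Position 3 '(': depth becomes 2
  Position 4 '(': depth becomes 3
  Position 5 ')': depth becomes 2
  Position 6 ')': depth becomes 1
  Position 7 ')': depth becomes 0
  Position 8 '(': depth becomes 1
  Position 9 ')': depth becomes 0
Maximum depth reached: 3

3


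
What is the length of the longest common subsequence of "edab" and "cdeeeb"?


LCS of "edab" and "cdeeeb"
DP table:
           c    d    e    e    e    b
      0    0    0    0    0    0    0
  e   0    0    0    1    1    1    1
  d   0    0    1    1    1    1    1
  a   0    0    1    1    1    1    1
  b   0    0    1    1    1    1    2
LCS length = dp[4][6] = 2

2


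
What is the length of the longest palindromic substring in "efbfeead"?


Input: "efbfeead"
Checking substrings for palindromes:
  [0:5] "efbfe" (len 5) => palindrome
  [1:4] "fbf" (len 3) => palindrome
  [4:6] "ee" (len 2) => palindrome
Longest palindromic substring: "efbfe" with length 5

5


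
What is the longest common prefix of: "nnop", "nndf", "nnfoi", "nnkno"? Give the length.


Words: nnop, nndf, nnfoi, nnkno
  Position 0: all 'n' => match
  Position 1: all 'n' => match
  Position 2: ('o', 'd', 'f', 'k') => mismatch, stop
LCP = "nn" (length 2)

2


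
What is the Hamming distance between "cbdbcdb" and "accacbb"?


Comparing "cbdbcdb" and "accacbb" position by position:
  Position 0: 'c' vs 'a' => differ
  Position 1: 'b' vs 'c' => differ
  Position 2: 'd' vs 'c' => differ
  Position 3: 'b' vs 'a' => differ
  Position 4: 'c' vs 'c' => same
  Position 5: 'd' vs 'b' => differ
  Position 6: 'b' vs 'b' => same
Total differences (Hamming distance): 5

5


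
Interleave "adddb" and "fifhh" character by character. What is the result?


Interleaving "adddb" and "fifhh":
  Position 0: 'a' from first, 'f' from second => "af"
  Position 1: 'd' from first, 'i' from second => "di"
  Position 2: 'd' from first, 'f' from second => "df"
  Position 3: 'd' from first, 'h' from second => "dh"
  Position 4: 'b' from first, 'h' from second => "bh"
Result: afdidfdhbh

afdidfdhbh


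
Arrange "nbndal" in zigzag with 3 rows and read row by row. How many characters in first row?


Zigzag "nbndal" into 3 rows:
Placing characters:
  'n' => row 0
  'b' => row 1
  'n' => row 2
  'd' => row 1
  'a' => row 0
  'l' => row 1
Rows:
  Row 0: "na"
  Row 1: "bdl"
  Row 2: "n"
First row length: 2

2


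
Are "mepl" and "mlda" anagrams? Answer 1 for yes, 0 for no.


Strings: "mepl", "mlda"
Sorted first:  elmp
Sorted second: adlm
Differ at position 0: 'e' vs 'a' => not anagrams

0


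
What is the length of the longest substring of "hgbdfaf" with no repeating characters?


Input: "hgbdfaf"
Sliding window (track last position of each char):
  Position 0 ('h'): window [0,0] length 1 -- new best
  Position 1 ('g'): window [0,1] length 2 -- new best
  Position 2 ('b'): window [0,2] length 3 -- new best
  Position 3 ('d'): window [0,3] length 4 -- new best
  Position 4 ('f'): window [0,4] length 5 -- new best
  Position 5 ('a'): window [0,5] length 6 -- new best
  Position 6 ('f'): repeat (last at 4), move window start to 5
  Position 6 ('f'): window [5,6] length 2
Longest substring with no repeats: "hgbdfa" with length 6

6


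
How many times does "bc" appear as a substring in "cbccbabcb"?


Searching for "bc" in "cbccbabcb"
Scanning each position:
  Position 0: "cb" => no
  Position 1: "bc" => MATCH
  Position 2: "cc" => no
  Position 3: "cb" => no
  Position 4: "ba" => no
  Position 5: "ab" => no
  Position 6: "bc" => MATCH
  Position 7: "cb" => no
Total occurrences: 2

2


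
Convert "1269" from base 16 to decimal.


Input: "1269" in base 16
Positional expansion:
  Digit '1' (value 1) x 16^3 = 4096
  Digit '2' (value 2) x 16^2 = 512
  Digit '6' (value 6) x 16^1 = 96
  Digit '9' (value 9) x 16^0 = 9
Sum = 4713

4713


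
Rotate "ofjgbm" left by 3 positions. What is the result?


Input: "ofjgbm", rotate left by 3
First 3 characters: "ofj"
Remaining characters: "gbm"
Concatenate remaining + first: "gbm" + "ofj" = "gbmofj"

gbmofj


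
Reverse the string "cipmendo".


Input: cipmendo
Reading characters right to left:
  Position 7: 'o'
  Position 6: 'd'
  Position 5: 'n'
  Position 4: 'e'
  Position 3: 'm'
  Position 2: 'p'
  Position 1: 'i'
  Position 0: 'c'
Reversed: odnempic

odnempic


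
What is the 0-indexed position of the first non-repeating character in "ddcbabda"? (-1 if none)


Input: ddcbabda
Character frequencies:
  'a': 2
  'b': 2
  'c': 1
  'd': 3
Scanning left to right for freq == 1:
  Position 0 ('d'): freq=3, skip
  Position 1 ('d'): freq=3, skip
  Position 2 ('c'): unique! => answer = 2

2


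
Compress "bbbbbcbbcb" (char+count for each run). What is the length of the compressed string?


Input: bbbbbcbbcb
Runs:
  'b' x 5 => "b5"
  'c' x 1 => "c1"
  'b' x 2 => "b2"
  'c' x 1 => "c1"
  'b' x 1 => "b1"
Compressed: "b5c1b2c1b1"
Compressed length: 10

10


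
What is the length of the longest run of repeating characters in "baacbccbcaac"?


Input: "baacbccbcaac"
Scanning for longest run:
  Position 1 ('a'): new char, reset run to 1
  Position 2 ('a'): continues run of 'a', length=2
  Position 3 ('c'): new char, reset run to 1
  Position 4 ('b'): new char, reset run to 1
  Position 5 ('c'): new char, reset run to 1
  Position 6 ('c'): continues run of 'c', length=2
  Position 7 ('b'): new char, reset run to 1
  Position 8 ('c'): new char, reset run to 1
  Position 9 ('a'): new char, reset run to 1
  Position 10 ('a'): continues run of 'a', length=2
  Position 11 ('c'): new char, reset run to 1
Longest run: 'a' with length 2

2


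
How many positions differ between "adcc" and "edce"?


Comparing "adcc" and "edce" position by position:
  Position 0: 'a' vs 'e' => DIFFER
  Position 1: 'd' vs 'd' => same
  Position 2: 'c' vs 'c' => same
  Position 3: 'c' vs 'e' => DIFFER
Positions that differ: 2

2


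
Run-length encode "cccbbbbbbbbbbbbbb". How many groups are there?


Input: cccbbbbbbbbbbbbbb
Scanning for consecutive runs:
  Group 1: 'c' x 3 (positions 0-2)
  Group 2: 'b' x 14 (positions 3-16)
Total groups: 2

2


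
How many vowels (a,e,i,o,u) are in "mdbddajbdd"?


Input: mdbddajbdd
Checking each character:
  'm' at position 0: consonant
  'd' at position 1: consonant
  'b' at position 2: consonant
  'd' at position 3: consonant
  'd' at position 4: consonant
  'a' at position 5: vowel (running total: 1)
  'j' at position 6: consonant
  'b' at position 7: consonant
  'd' at position 8: consonant
  'd' at position 9: consonant
Total vowels: 1

1


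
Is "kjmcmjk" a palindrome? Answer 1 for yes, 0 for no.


Input: kjmcmjk
Reversed: kjmcmjk
  Compare pos 0 ('k') with pos 6 ('k'): match
  Compare pos 1 ('j') with pos 5 ('j'): match
  Compare pos 2 ('m') with pos 4 ('m'): match
Result: palindrome

1


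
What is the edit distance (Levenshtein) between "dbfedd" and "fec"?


Computing edit distance: "dbfedd" -> "fec"
DP table:
           f    e    c
      0    1    2    3
  d   1    1    2    3
  b   2    2    2    3
  f   3    2    3    3
  e   4    3    2    3
  d   5    4    3    3
  d   6    5    4    4
Edit distance = dp[6][3] = 4

4


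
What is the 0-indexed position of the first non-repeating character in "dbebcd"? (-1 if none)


Input: dbebcd
Character frequencies:
  'b': 2
  'c': 1
  'd': 2
  'e': 1
Scanning left to right for freq == 1:
  Position 0 ('d'): freq=2, skip
  Position 1 ('b'): freq=2, skip
  Position 2 ('e'): unique! => answer = 2

2


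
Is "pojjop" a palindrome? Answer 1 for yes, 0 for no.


Input: pojjop
Reversed: pojjop
  Compare pos 0 ('p') with pos 5 ('p'): match
  Compare pos 1 ('o') with pos 4 ('o'): match
  Compare pos 2 ('j') with pos 3 ('j'): match
Result: palindrome

1


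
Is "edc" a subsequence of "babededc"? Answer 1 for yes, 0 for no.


Check if "edc" is a subsequence of "babededc"
Greedy scan:
  Position 0 ('b'): no match needed
  Position 1 ('a'): no match needed
  Position 2 ('b'): no match needed
  Position 3 ('e'): matches sub[0] = 'e'
  Position 4 ('d'): matches sub[1] = 'd'
  Position 5 ('e'): no match needed
  Position 6 ('d'): no match needed
  Position 7 ('c'): matches sub[2] = 'c'
All 3 characters matched => is a subsequence

1


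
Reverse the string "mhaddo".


Input: mhaddo
Reading characters right to left:
  Position 5: 'o'
  Position 4: 'd'
  Position 3: 'd'
  Position 2: 'a'
  Position 1: 'h'
  Position 0: 'm'
Reversed: oddahm

oddahm


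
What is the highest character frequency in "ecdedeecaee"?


Input: ecdedeecaee
Character counts:
  'a': 1
  'c': 2
  'd': 2
  'e': 6
Maximum frequency: 6

6


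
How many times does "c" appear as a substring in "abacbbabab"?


Searching for "c" in "abacbbabab"
Scanning each position:
  Position 0: "a" => no
  Position 1: "b" => no
  Position 2: "a" => no
  Position 3: "c" => MATCH
  Position 4: "b" => no
  Position 5: "b" => no
  Position 6: "a" => no
  Position 7: "b" => no
  Position 8: "a" => no
  Position 9: "b" => no
Total occurrences: 1

1


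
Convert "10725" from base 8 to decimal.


Input: "10725" in base 8
Positional expansion:
  Digit '1' (value 1) x 8^4 = 4096
  Digit '0' (value 0) x 8^3 = 0
  Digit '7' (value 7) x 8^2 = 448
  Digit '2' (value 2) x 8^1 = 16
  Digit '5' (value 5) x 8^0 = 5
Sum = 4565

4565


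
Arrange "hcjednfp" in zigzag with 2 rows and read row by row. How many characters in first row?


Zigzag "hcjednfp" into 2 rows:
Placing characters:
  'h' => row 0
  'c' => row 1
  'j' => row 0
  'e' => row 1
  'd' => row 0
  'n' => row 1
  'f' => row 0
  'p' => row 1
Rows:
  Row 0: "hjdf"
  Row 1: "cenp"
First row length: 4

4


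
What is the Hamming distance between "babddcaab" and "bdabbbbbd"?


Comparing "babddcaab" and "bdabbbbbd" position by position:
  Position 0: 'b' vs 'b' => same
  Position 1: 'a' vs 'd' => differ
  Position 2: 'b' vs 'a' => differ
  Position 3: 'd' vs 'b' => differ
  Position 4: 'd' vs 'b' => differ
  Position 5: 'c' vs 'b' => differ
  Position 6: 'a' vs 'b' => differ
  Position 7: 'a' vs 'b' => differ
  Position 8: 'b' vs 'd' => differ
Total differences (Hamming distance): 8

8


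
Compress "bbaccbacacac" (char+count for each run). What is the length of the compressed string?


Input: bbaccbacacac
Runs:
  'b' x 2 => "b2"
  'a' x 1 => "a1"
  'c' x 2 => "c2"
  'b' x 1 => "b1"
  'a' x 1 => "a1"
  'c' x 1 => "c1"
  'a' x 1 => "a1"
  'c' x 1 => "c1"
  'a' x 1 => "a1"
  'c' x 1 => "c1"
Compressed: "b2a1c2b1a1c1a1c1a1c1"
Compressed length: 20

20


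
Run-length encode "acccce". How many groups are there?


Input: acccce
Scanning for consecutive runs:
  Group 1: 'a' x 1 (positions 0-0)
  Group 2: 'c' x 4 (positions 1-4)
  Group 3: 'e' x 1 (positions 5-5)
Total groups: 3

3


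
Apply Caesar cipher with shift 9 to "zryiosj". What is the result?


Caesar cipher: shift "zryiosj" by 9
  'z' (pos 25) + 9 = pos 8 = 'i'
  'r' (pos 17) + 9 = pos 0 = 'a'
  'y' (pos 24) + 9 = pos 7 = 'h'
  'i' (pos 8) + 9 = pos 17 = 'r'
  'o' (pos 14) + 9 = pos 23 = 'x'
  's' (pos 18) + 9 = pos 1 = 'b'
  'j' (pos 9) + 9 = pos 18 = 's'
Result: iahrxbs

iahrxbs


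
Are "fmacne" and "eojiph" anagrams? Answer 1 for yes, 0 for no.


Strings: "fmacne", "eojiph"
Sorted first:  acefmn
Sorted second: ehijop
Differ at position 0: 'a' vs 'e' => not anagrams

0


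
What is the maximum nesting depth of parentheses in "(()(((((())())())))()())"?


Input: "(()(((((())())())))()())"
Tracking depth:
  Position 0 '(': depth becomes 1
  Position 1 '(': depth becomes 2
  Position 2 ')': depth becomes 1
  Position 3 '(': depth becomes 2
  Position 4 '(': depth becomes 3
  Position 5 '(': depth becomes 4
  Position 6 '(': depth becomes 5
  Position 7 '(': depth becomes 6
  Position 8 '(': depth becomes 7
  Position 9 ')': depth becomes 6
  Position 10 ')': depth becomes 5
  Position 11 '(': depth becomes 6
  Position 12 ')': depth becomes 5
  Position 13 ')': depth becomes 4
  Position 14 '(': depth becomes 5
  Position 15 ')': depth becomes 4
  Position 16 ')': depth becomes 3
  Position 17 ')': depth becomes 2
  Position 18 ')': depth becomes 1
  Position 19 '(': depth becomes 2
  Position 20 ')': depth becomes 1
  Position 21 '(': depth becomes 2
  Position 22 ')': depth becomes 1
  Position 23 ')': depth becomes 0
Maximum depth reached: 7

7


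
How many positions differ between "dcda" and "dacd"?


Comparing "dcda" and "dacd" position by position:
  Position 0: 'd' vs 'd' => same
  Position 1: 'c' vs 'a' => DIFFER
  Position 2: 'd' vs 'c' => DIFFER
  Position 3: 'a' vs 'd' => DIFFER
Positions that differ: 3

3


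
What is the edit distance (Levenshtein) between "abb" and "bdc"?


Computing edit distance: "abb" -> "bdc"
DP table:
           b    d    c
      0    1    2    3
  a   1    1    2    3
  b   2    1    2    3
  b   3    2    2    3
Edit distance = dp[3][3] = 3

3


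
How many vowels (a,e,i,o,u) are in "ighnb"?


Input: ighnb
Checking each character:
  'i' at position 0: vowel (running total: 1)
  'g' at position 1: consonant
  'h' at position 2: consonant
  'n' at position 3: consonant
  'b' at position 4: consonant
Total vowels: 1

1


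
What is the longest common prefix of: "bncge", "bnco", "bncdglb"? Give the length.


Words: bncge, bnco, bncdglb
  Position 0: all 'b' => match
  Position 1: all 'n' => match
  Position 2: all 'c' => match
  Position 3: ('g', 'o', 'd') => mismatch, stop
LCP = "bnc" (length 3)

3


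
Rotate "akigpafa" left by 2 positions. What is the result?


Input: "akigpafa", rotate left by 2
First 2 characters: "ak"
Remaining characters: "igpafa"
Concatenate remaining + first: "igpafa" + "ak" = "igpafaak"

igpafaak


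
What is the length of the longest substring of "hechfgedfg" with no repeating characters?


Input: "hechfgedfg"
Sliding window (track last position of each char):
  Position 0 ('h'): window [0,0] length 1 -- new best
  Position 1 ('e'): window [0,1] length 2 -- new best
  Position 2 ('c'): window [0,2] length 3 -- new best
  Position 3 ('h'): repeat (last at 0), move window start to 1
  Position 3 ('h'): window [1,3] length 3
  Position 4 ('f'): window [1,4] length 4 -- new best
  Position 5 ('g'): window [1,5] length 5 -- new best
  Position 6 ('e'): repeat (last at 1), move window start to 2
  Position 6 ('e'): window [2,6] length 5
  Position 7 ('d'): window [2,7] length 6 -- new best
  Position 8 ('f'): repeat (last at 4), move window start to 5
  Position 8 ('f'): window [5,8] length 4
  Position 9 ('g'): repeat (last at 5), move window start to 6
  Position 9 ('g'): window [6,9] length 4
Longest substring with no repeats: "chfged" with length 6

6


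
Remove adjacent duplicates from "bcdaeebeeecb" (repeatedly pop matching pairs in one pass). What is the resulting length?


Input: bcdaeebeeecb
Stack-based adjacent duplicate removal:
  Read 'b': push. Stack: b
  Read 'c': push. Stack: bc
  Read 'd': push. Stack: bcd
  Read 'a': push. Stack: bcda
  Read 'e': push. Stack: bcdae
  Read 'e': matches stack top 'e' => pop. Stack: bcda
  Read 'b': push. Stack: bcdab
  Read 'e': push. Stack: bcdabe
  Read 'e': matches stack top 'e' => pop. Stack: bcdab
  Read 'e': push. Stack: bcdabe
  Read 'c': push. Stack: bcdabec
  Read 'b': push. Stack: bcdabecb
Final stack: "bcdabecb" (length 8)

8


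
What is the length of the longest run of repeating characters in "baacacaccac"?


Input: "baacacaccac"
Scanning for longest run:
  Position 1 ('a'): new char, reset run to 1
  Position 2 ('a'): continues run of 'a', length=2
  Position 3 ('c'): new char, reset run to 1
  Position 4 ('a'): new char, reset run to 1
  Position 5 ('c'): new char, reset run to 1
  Position 6 ('a'): new char, reset run to 1
  Position 7 ('c'): new char, reset run to 1
  Position 8 ('c'): continues run of 'c', length=2
  Position 9 ('a'): new char, reset run to 1
  Position 10 ('c'): new char, reset run to 1
Longest run: 'a' with length 2

2


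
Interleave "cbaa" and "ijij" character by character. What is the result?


Interleaving "cbaa" and "ijij":
  Position 0: 'c' from first, 'i' from second => "ci"
  Position 1: 'b' from first, 'j' from second => "bj"
  Position 2: 'a' from first, 'i' from second => "ai"
  Position 3: 'a' from first, 'j' from second => "aj"
Result: cibjaiaj

cibjaiaj


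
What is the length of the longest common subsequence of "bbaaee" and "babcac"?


LCS of "bbaaee" and "babcac"
DP table:
           b    a    b    c    a    c
      0    0    0    0    0    0    0
  b   0    1    1    1    1    1    1
  b   0    1    1    2    2    2    2
  a   0    1    2    2    2    3    3
  a   0    1    2    2    2    3    3
  e   0    1    2    2    2    3    3
  e   0    1    2    2    2    3    3
LCS length = dp[6][6] = 3

3


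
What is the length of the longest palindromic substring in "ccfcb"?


Input: "ccfcb"
Checking substrings for palindromes:
  [1:4] "cfc" (len 3) => palindrome
  [0:2] "cc" (len 2) => palindrome
Longest palindromic substring: "cfc" with length 3

3


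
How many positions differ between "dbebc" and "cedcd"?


Comparing "dbebc" and "cedcd" position by position:
  Position 0: 'd' vs 'c' => DIFFER
  Position 1: 'b' vs 'e' => DIFFER
  Position 2: 'e' vs 'd' => DIFFER
  Position 3: 'b' vs 'c' => DIFFER
  Position 4: 'c' vs 'd' => DIFFER
Positions that differ: 5

5


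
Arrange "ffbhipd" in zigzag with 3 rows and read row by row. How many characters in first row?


Zigzag "ffbhipd" into 3 rows:
Placing characters:
  'f' => row 0
  'f' => row 1
  'b' => row 2
  'h' => row 1
  'i' => row 0
  'p' => row 1
  'd' => row 2
Rows:
  Row 0: "fi"
  Row 1: "fhp"
  Row 2: "bd"
First row length: 2

2


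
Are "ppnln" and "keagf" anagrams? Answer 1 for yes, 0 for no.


Strings: "ppnln", "keagf"
Sorted first:  lnnpp
Sorted second: aefgk
Differ at position 0: 'l' vs 'a' => not anagrams

0


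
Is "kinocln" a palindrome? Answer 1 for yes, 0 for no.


Input: kinocln
Reversed: nlconik
  Compare pos 0 ('k') with pos 6 ('n'): MISMATCH
  Compare pos 1 ('i') with pos 5 ('l'): MISMATCH
  Compare pos 2 ('n') with pos 4 ('c'): MISMATCH
Result: not a palindrome

0


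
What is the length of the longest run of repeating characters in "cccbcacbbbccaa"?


Input: "cccbcacbbbccaa"
Scanning for longest run:
  Position 1 ('c'): continues run of 'c', length=2
  Position 2 ('c'): continues run of 'c', length=3
  Position 3 ('b'): new char, reset run to 1
  Position 4 ('c'): new char, reset run to 1
  Position 5 ('a'): new char, reset run to 1
  Position 6 ('c'): new char, reset run to 1
  Position 7 ('b'): new char, reset run to 1
  Position 8 ('b'): continues run of 'b', length=2
  Position 9 ('b'): continues run of 'b', length=3
  Position 10 ('c'): new char, reset run to 1
  Position 11 ('c'): continues run of 'c', length=2
  Position 12 ('a'): new char, reset run to 1
  Position 13 ('a'): continues run of 'a', length=2
Longest run: 'c' with length 3

3


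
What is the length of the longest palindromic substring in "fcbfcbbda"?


Input: "fcbfcbbda"
Checking substrings for palindromes:
  [5:7] "bb" (len 2) => palindrome
Longest palindromic substring: "bb" with length 2

2


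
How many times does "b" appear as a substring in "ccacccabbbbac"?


Searching for "b" in "ccacccabbbbac"
Scanning each position:
  Position 0: "c" => no
  Position 1: "c" => no
  Position 2: "a" => no
  Position 3: "c" => no
  Position 4: "c" => no
  Position 5: "c" => no
  Position 6: "a" => no
  Position 7: "b" => MATCH
  Position 8: "b" => MATCH
  Position 9: "b" => MATCH
  Position 10: "b" => MATCH
  Position 11: "a" => no
  Position 12: "c" => no
Total occurrences: 4

4


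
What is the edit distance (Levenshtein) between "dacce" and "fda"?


Computing edit distance: "dacce" -> "fda"
DP table:
           f    d    a
      0    1    2    3
  d   1    1    1    2
  a   2    2    2    1
  c   3    3    3    2
  c   4    4    4    3
  e   5    5    5    4
Edit distance = dp[5][3] = 4

4


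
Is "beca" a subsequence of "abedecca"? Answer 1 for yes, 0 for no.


Check if "beca" is a subsequence of "abedecca"
Greedy scan:
  Position 0 ('a'): no match needed
  Position 1 ('b'): matches sub[0] = 'b'
  Position 2 ('e'): matches sub[1] = 'e'
  Position 3 ('d'): no match needed
  Position 4 ('e'): no match needed
  Position 5 ('c'): matches sub[2] = 'c'
  Position 6 ('c'): no match needed
  Position 7 ('a'): matches sub[3] = 'a'
All 4 characters matched => is a subsequence

1


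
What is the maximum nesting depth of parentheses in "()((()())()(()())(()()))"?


Input: "()((()())()(()())(()()))"
Tracking depth:
  Position 0 '(': depth becomes 1
  Position 1 ')': depth becomes 0
  Position 2 '(': depth becomes 1
  Position 3 '(': depth becomes 2
  Position 4 '(': depth becomes 3
  Position 5 ')': depth becomes 2
  Position 6 '(': depth becomes 3
  Position 7 ')': depth becomes 2
  Position 8 ')': depth becomes 1
  Position 9 '(': depth becomes 2
  Position 10 ')': depth becomes 1
  Position 11 '(': depth becomes 2
  Position 12 '(': depth becomes 3
  Position 13 ')': depth becomes 2
  Position 14 '(': depth becomes 3
  Position 15 ')': depth becomes 2
  Position 16 ')': depth becomes 1
  Position 17 '(': depth becomes 2
  Position 18 '(': depth becomes 3
  Position 19 ')': depth becomes 2
  Position 20 '(': depth becomes 3
  Position 21 ')': depth becomes 2
  Position 22 ')': depth becomes 1
  Position 23 ')': depth becomes 0
Maximum depth reached: 3

3


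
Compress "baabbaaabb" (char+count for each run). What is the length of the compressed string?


Input: baabbaaabb
Runs:
  'b' x 1 => "b1"
  'a' x 2 => "a2"
  'b' x 2 => "b2"
  'a' x 3 => "a3"
  'b' x 2 => "b2"
Compressed: "b1a2b2a3b2"
Compressed length: 10

10


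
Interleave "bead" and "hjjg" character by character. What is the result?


Interleaving "bead" and "hjjg":
  Position 0: 'b' from first, 'h' from second => "bh"
  Position 1: 'e' from first, 'j' from second => "ej"
  Position 2: 'a' from first, 'j' from second => "aj"
  Position 3: 'd' from first, 'g' from second => "dg"
Result: bhejajdg

bhejajdg


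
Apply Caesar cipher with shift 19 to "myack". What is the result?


Caesar cipher: shift "myack" by 19
  'm' (pos 12) + 19 = pos 5 = 'f'
  'y' (pos 24) + 19 = pos 17 = 'r'
  'a' (pos 0) + 19 = pos 19 = 't'
  'c' (pos 2) + 19 = pos 21 = 'v'
  'k' (pos 10) + 19 = pos 3 = 'd'
Result: frtvd

frtvd


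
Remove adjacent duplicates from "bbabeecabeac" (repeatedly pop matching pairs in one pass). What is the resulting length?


Input: bbabeecabeac
Stack-based adjacent duplicate removal:
  Read 'b': push. Stack: b
  Read 'b': matches stack top 'b' => pop. Stack: (empty)
  Read 'a': push. Stack: a
  Read 'b': push. Stack: ab
  Read 'e': push. Stack: abe
  Read 'e': matches stack top 'e' => pop. Stack: ab
  Read 'c': push. Stack: abc
  Read 'a': push. Stack: abca
  Read 'b': push. Stack: abcab
  Read 'e': push. Stack: abcabe
  Read 'a': push. Stack: abcabea
  Read 'c': push. Stack: abcabeac
Final stack: "abcabeac" (length 8)

8


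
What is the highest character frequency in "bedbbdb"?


Input: bedbbdb
Character counts:
  'b': 4
  'd': 2
  'e': 1
Maximum frequency: 4

4


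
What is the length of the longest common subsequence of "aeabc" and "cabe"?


LCS of "aeabc" and "cabe"
DP table:
           c    a    b    e
      0    0    0    0    0
  a   0    0    1    1    1
  e   0    0    1    1    2
  a   0    0    1    1    2
  b   0    0    1    2    2
  c   0    1    1    2    2
LCS length = dp[5][4] = 2

2


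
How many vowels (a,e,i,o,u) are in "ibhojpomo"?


Input: ibhojpomo
Checking each character:
  'i' at position 0: vowel (running total: 1)
  'b' at position 1: consonant
  'h' at position 2: consonant
  'o' at position 3: vowel (running total: 2)
  'j' at position 4: consonant
  'p' at position 5: consonant
  'o' at position 6: vowel (running total: 3)
  'm' at position 7: consonant
  'o' at position 8: vowel (running total: 4)
Total vowels: 4

4


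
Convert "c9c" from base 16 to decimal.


Input: "c9c" in base 16
Positional expansion:
  Digit 'c' (value 12) x 16^2 = 3072
  Digit '9' (value 9) x 16^1 = 144
  Digit 'c' (value 12) x 16^0 = 12
Sum = 3228

3228


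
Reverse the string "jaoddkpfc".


Input: jaoddkpfc
Reading characters right to left:
  Position 8: 'c'
  Position 7: 'f'
  Position 6: 'p'
  Position 5: 'k'
  Position 4: 'd'
  Position 3: 'd'
  Position 2: 'o'
  Position 1: 'a'
  Position 0: 'j'
Reversed: cfpkddoaj

cfpkddoaj


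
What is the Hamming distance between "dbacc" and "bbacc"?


Comparing "dbacc" and "bbacc" position by position:
  Position 0: 'd' vs 'b' => differ
  Position 1: 'b' vs 'b' => same
  Position 2: 'a' vs 'a' => same
  Position 3: 'c' vs 'c' => same
  Position 4: 'c' vs 'c' => same
Total differences (Hamming distance): 1

1


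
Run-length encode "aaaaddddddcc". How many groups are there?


Input: aaaaddddddcc
Scanning for consecutive runs:
  Group 1: 'a' x 4 (positions 0-3)
  Group 2: 'd' x 6 (positions 4-9)
  Group 3: 'c' x 2 (positions 10-11)
Total groups: 3

3


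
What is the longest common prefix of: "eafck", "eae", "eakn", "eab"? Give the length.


Words: eafck, eae, eakn, eab
  Position 0: all 'e' => match
  Position 1: all 'a' => match
  Position 2: ('f', 'e', 'k', 'b') => mismatch, stop
LCP = "ea" (length 2)

2


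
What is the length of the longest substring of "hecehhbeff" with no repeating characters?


Input: "hecehhbeff"
Sliding window (track last position of each char):
  Position 0 ('h'): window [0,0] length 1 -- new best
  Position 1 ('e'): window [0,1] length 2 -- new best
  Position 2 ('c'): window [0,2] length 3 -- new best
  Position 3 ('e'): repeat (last at 1), move window start to 2
  Position 3 ('e'): window [2,3] length 2
  Position 4 ('h'): window [2,4] length 3
  Position 5 ('h'): repeat (last at 4), move window start to 5
  Position 5 ('h'): window [5,5] length 1
  Position 6 ('b'): window [5,6] length 2
  Position 7 ('e'): window [5,7] length 3
  Position 8 ('f'): window [5,8] length 4 -- new best
  Position 9 ('f'): repeat (last at 8), move window start to 9
  Position 9 ('f'): window [9,9] length 1
Longest substring with no repeats: "hbef" with length 4

4


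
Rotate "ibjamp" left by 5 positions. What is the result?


Input: "ibjamp", rotate left by 5
First 5 characters: "ibjam"
Remaining characters: "p"
Concatenate remaining + first: "p" + "ibjam" = "pibjam"

pibjam


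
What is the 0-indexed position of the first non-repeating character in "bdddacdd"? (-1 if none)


Input: bdddacdd
Character frequencies:
  'a': 1
  'b': 1
  'c': 1
  'd': 5
Scanning left to right for freq == 1:
  Position 0 ('b'): unique! => answer = 0

0


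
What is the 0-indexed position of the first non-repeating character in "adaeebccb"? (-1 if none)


Input: adaeebccb
Character frequencies:
  'a': 2
  'b': 2
  'c': 2
  'd': 1
  'e': 2
Scanning left to right for freq == 1:
  Position 0 ('a'): freq=2, skip
  Position 1 ('d'): unique! => answer = 1

1


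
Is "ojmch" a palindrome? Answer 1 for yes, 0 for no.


Input: ojmch
Reversed: hcmjo
  Compare pos 0 ('o') with pos 4 ('h'): MISMATCH
  Compare pos 1 ('j') with pos 3 ('c'): MISMATCH
Result: not a palindrome

0


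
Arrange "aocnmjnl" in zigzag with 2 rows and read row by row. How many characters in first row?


Zigzag "aocnmjnl" into 2 rows:
Placing characters:
  'a' => row 0
  'o' => row 1
  'c' => row 0
  'n' => row 1
  'm' => row 0
  'j' => row 1
  'n' => row 0
  'l' => row 1
Rows:
  Row 0: "acmn"
  Row 1: "onjl"
First row length: 4

4


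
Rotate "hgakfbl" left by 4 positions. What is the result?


Input: "hgakfbl", rotate left by 4
First 4 characters: "hgak"
Remaining characters: "fbl"
Concatenate remaining + first: "fbl" + "hgak" = "fblhgak"

fblhgak


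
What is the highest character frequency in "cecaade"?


Input: cecaade
Character counts:
  'a': 2
  'c': 2
  'd': 1
  'e': 2
Maximum frequency: 2

2


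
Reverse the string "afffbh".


Input: afffbh
Reading characters right to left:
  Position 5: 'h'
  Position 4: 'b'
  Position 3: 'f'
  Position 2: 'f'
  Position 1: 'f'
  Position 0: 'a'
Reversed: hbfffa

hbfffa


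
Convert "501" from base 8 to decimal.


Input: "501" in base 8
Positional expansion:
  Digit '5' (value 5) x 8^2 = 320
  Digit '0' (value 0) x 8^1 = 0
  Digit '1' (value 1) x 8^0 = 1
Sum = 321

321


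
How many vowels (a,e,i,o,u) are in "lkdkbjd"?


Input: lkdkbjd
Checking each character:
  'l' at position 0: consonant
  'k' at position 1: consonant
  'd' at position 2: consonant
  'k' at position 3: consonant
  'b' at position 4: consonant
  'j' at position 5: consonant
  'd' at position 6: consonant
Total vowels: 0

0


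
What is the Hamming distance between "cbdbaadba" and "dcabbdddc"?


Comparing "cbdbaadba" and "dcabbdddc" position by position:
  Position 0: 'c' vs 'd' => differ
  Position 1: 'b' vs 'c' => differ
  Position 2: 'd' vs 'a' => differ
  Position 3: 'b' vs 'b' => same
  Position 4: 'a' vs 'b' => differ
  Position 5: 'a' vs 'd' => differ
  Position 6: 'd' vs 'd' => same
  Position 7: 'b' vs 'd' => differ
  Position 8: 'a' vs 'c' => differ
Total differences (Hamming distance): 7

7


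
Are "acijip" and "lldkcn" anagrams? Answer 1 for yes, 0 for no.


Strings: "acijip", "lldkcn"
Sorted first:  aciijp
Sorted second: cdklln
Differ at position 0: 'a' vs 'c' => not anagrams

0


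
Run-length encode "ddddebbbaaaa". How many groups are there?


Input: ddddebbbaaaa
Scanning for consecutive runs:
  Group 1: 'd' x 4 (positions 0-3)
  Group 2: 'e' x 1 (positions 4-4)
  Group 3: 'b' x 3 (positions 5-7)
  Group 4: 'a' x 4 (positions 8-11)
Total groups: 4

4


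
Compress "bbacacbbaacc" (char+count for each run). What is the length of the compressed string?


Input: bbacacbbaacc
Runs:
  'b' x 2 => "b2"
  'a' x 1 => "a1"
  'c' x 1 => "c1"
  'a' x 1 => "a1"
  'c' x 1 => "c1"
  'b' x 2 => "b2"
  'a' x 2 => "a2"
  'c' x 2 => "c2"
Compressed: "b2a1c1a1c1b2a2c2"
Compressed length: 16

16


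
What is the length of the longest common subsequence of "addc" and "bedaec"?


LCS of "addc" and "bedaec"
DP table:
           b    e    d    a    e    c
      0    0    0    0    0    0    0
  a   0    0    0    0    1    1    1
  d   0    0    0    1    1    1    1
  d   0    0    0    1    1    1    1
  c   0    0    0    1    1    1    2
LCS length = dp[4][6] = 2

2


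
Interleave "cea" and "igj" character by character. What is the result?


Interleaving "cea" and "igj":
  Position 0: 'c' from first, 'i' from second => "ci"
  Position 1: 'e' from first, 'g' from second => "eg"
  Position 2: 'a' from first, 'j' from second => "aj"
Result: ciegaj

ciegaj


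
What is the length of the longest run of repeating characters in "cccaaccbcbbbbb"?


Input: "cccaaccbcbbbbb"
Scanning for longest run:
  Position 1 ('c'): continues run of 'c', length=2
  Position 2 ('c'): continues run of 'c', length=3
  Position 3 ('a'): new char, reset run to 1
  Position 4 ('a'): continues run of 'a', length=2
  Position 5 ('c'): new char, reset run to 1
  Position 6 ('c'): continues run of 'c', length=2
  Position 7 ('b'): new char, reset run to 1
  Position 8 ('c'): new char, reset run to 1
  Position 9 ('b'): new char, reset run to 1
  Position 10 ('b'): continues run of 'b', length=2
  Position 11 ('b'): continues run of 'b', length=3
  Position 12 ('b'): continues run of 'b', length=4
  Position 13 ('b'): continues run of 'b', length=5
Longest run: 'b' with length 5

5


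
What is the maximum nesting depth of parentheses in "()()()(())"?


Input: "()()()(())"
Tracking depth:
  Position 0 '(': depth becomes 1
  Position 1 ')': depth becomes 0
  Position 2 '(': depth becomes 1
  Position 3 ')': depth becomes 0
  Position 4 '(': depth becomes 1
  Position 5 ')': depth becomes 0
  Position 6 '(': depth becomes 1
  Position 7 '(': depth becomes 2
  Position 8 ')': depth becomes 1
  Position 9 ')': depth becomes 0
Maximum depth reached: 2

2


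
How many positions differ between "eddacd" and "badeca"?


Comparing "eddacd" and "badeca" position by position:
  Position 0: 'e' vs 'b' => DIFFER
  Position 1: 'd' vs 'a' => DIFFER
  Position 2: 'd' vs 'd' => same
  Position 3: 'a' vs 'e' => DIFFER
  Position 4: 'c' vs 'c' => same
  Position 5: 'd' vs 'a' => DIFFER
Positions that differ: 4

4


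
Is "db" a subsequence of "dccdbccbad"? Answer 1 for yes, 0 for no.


Check if "db" is a subsequence of "dccdbccbad"
Greedy scan:
  Position 0 ('d'): matches sub[0] = 'd'
  Position 1 ('c'): no match needed
  Position 2 ('c'): no match needed
  Position 3 ('d'): no match needed
  Position 4 ('b'): matches sub[1] = 'b'
  Position 5 ('c'): no match needed
  Position 6 ('c'): no match needed
  Position 7 ('b'): no match needed
  Position 8 ('a'): no match needed
  Position 9 ('d'): no match needed
All 2 characters matched => is a subsequence

1


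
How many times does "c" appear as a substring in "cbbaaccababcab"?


Searching for "c" in "cbbaaccababcab"
Scanning each position:
  Position 0: "c" => MATCH
  Position 1: "b" => no
  Position 2: "b" => no
  Position 3: "a" => no
  Position 4: "a" => no
  Position 5: "c" => MATCH
  Position 6: "c" => MATCH
  Position 7: "a" => no
  Position 8: "b" => no
  Position 9: "a" => no
  Position 10: "b" => no
  Position 11: "c" => MATCH
  Position 12: "a" => no
  Position 13: "b" => no
Total occurrences: 4

4


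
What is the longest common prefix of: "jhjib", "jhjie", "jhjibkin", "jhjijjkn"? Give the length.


Words: jhjib, jhjie, jhjibkin, jhjijjkn
  Position 0: all 'j' => match
  Position 1: all 'h' => match
  Position 2: all 'j' => match
  Position 3: all 'i' => match
  Position 4: ('b', 'e', 'b', 'j') => mismatch, stop
LCP = "jhji" (length 4)

4


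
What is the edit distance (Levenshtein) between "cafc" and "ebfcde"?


Computing edit distance: "cafc" -> "ebfcde"
DP table:
           e    b    f    c    d    e
      0    1    2    3    4    5    6
  c   1    1    2    3    3    4    5
  a   2    2    2    3    4    4    5
  f   3    3    3    2    3    4    5
  c   4    4    4    3    2    3    4
Edit distance = dp[4][6] = 4

4


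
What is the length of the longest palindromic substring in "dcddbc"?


Input: "dcddbc"
Checking substrings for palindromes:
  [0:3] "dcd" (len 3) => palindrome
  [2:4] "dd" (len 2) => palindrome
Longest palindromic substring: "dcd" with length 3

3


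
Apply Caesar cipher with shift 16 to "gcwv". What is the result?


Caesar cipher: shift "gcwv" by 16
  'g' (pos 6) + 16 = pos 22 = 'w'
  'c' (pos 2) + 16 = pos 18 = 's'
  'w' (pos 22) + 16 = pos 12 = 'm'
  'v' (pos 21) + 16 = pos 11 = 'l'
Result: wsml

wsml


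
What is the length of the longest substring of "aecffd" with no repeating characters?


Input: "aecffd"
Sliding window (track last position of each char):
  Position 0 ('a'): window [0,0] length 1 -- new best
  Position 1 ('e'): window [0,1] length 2 -- new best
  Position 2 ('c'): window [0,2] length 3 -- new best
  Position 3 ('f'): window [0,3] length 4 -- new best
  Position 4 ('f'): repeat (last at 3), move window start to 4
  Position 4 ('f'): window [4,4] length 1
  Position 5 ('d'): window [4,5] length 2
Longest substring with no repeats: "aecf" with length 4

4


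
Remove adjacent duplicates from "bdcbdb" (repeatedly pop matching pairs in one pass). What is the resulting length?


Input: bdcbdb
Stack-based adjacent duplicate removal:
  Read 'b': push. Stack: b
  Read 'd': push. Stack: bd
  Read 'c': push. Stack: bdc
  Read 'b': push. Stack: bdcb
  Read 'd': push. Stack: bdcbd
  Read 'b': push. Stack: bdcbdb
Final stack: "bdcbdb" (length 6)

6


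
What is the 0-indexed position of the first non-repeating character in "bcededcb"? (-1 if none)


Input: bcededcb
Character frequencies:
  'b': 2
  'c': 2
  'd': 2
  'e': 2
Scanning left to right for freq == 1:
  Position 0 ('b'): freq=2, skip
  Position 1 ('c'): freq=2, skip
  Position 2 ('e'): freq=2, skip
  Position 3 ('d'): freq=2, skip
  Position 4 ('e'): freq=2, skip
  Position 5 ('d'): freq=2, skip
  Position 6 ('c'): freq=2, skip
  Position 7 ('b'): freq=2, skip
  No unique character found => answer = -1

-1


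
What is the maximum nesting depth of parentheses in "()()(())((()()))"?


Input: "()()(())((()()))"
Tracking depth:
  Position 0 '(': depth becomes 1
  Position 1 ')': depth becomes 0
  Position 2 '(': depth becomes 1
  Position 3 ')': depth becomes 0
  Position 4 '(': depth becomes 1
  Position 5 '(': depth becomes 2
  Position 6 ')': depth becomes 1
  Position 7 ')': depth becomes 0
  Position 8 '(': depth becomes 1
  Position 9 '(': depth becomes 2
  Position 10 '(': depth becomes 3
  Position 11 ')': depth becomes 2
  Position 12 '(': depth becomes 3
  Position 13 ')': depth becomes 2
  Position 14 ')': depth becomes 1
  Position 15 ')': depth becomes 0
Maximum depth reached: 3

3


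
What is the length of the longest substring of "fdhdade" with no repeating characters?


Input: "fdhdade"
Sliding window (track last position of each char):
  Position 0 ('f'): window [0,0] length 1 -- new best
  Position 1 ('d'): window [0,1] length 2 -- new best
  Position 2 ('h'): window [0,2] length 3 -- new best
  Position 3 ('d'): repeat (last at 1), move window start to 2
  Position 3 ('d'): window [2,3] length 2
  Position 4 ('a'): window [2,4] length 3
  Position 5 ('d'): repeat (last at 3), move window start to 4
  Position 5 ('d'): window [4,5] length 2
  Position 6 ('e'): window [4,6] length 3
Longest substring with no repeats: "fdh" with length 3

3


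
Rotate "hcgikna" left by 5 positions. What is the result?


Input: "hcgikna", rotate left by 5
First 5 characters: "hcgik"
Remaining characters: "na"
Concatenate remaining + first: "na" + "hcgik" = "nahcgik"

nahcgik


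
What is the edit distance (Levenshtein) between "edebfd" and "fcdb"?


Computing edit distance: "edebfd" -> "fcdb"
DP table:
           f    c    d    b
      0    1    2    3    4
  e   1    1    2    3    4
  d   2    2    2    2    3
  e   3    3    3    3    3
  b   4    4    4    4    3
  f   5    4    5    5    4
  d   6    5    5    5    5
Edit distance = dp[6][4] = 5

5


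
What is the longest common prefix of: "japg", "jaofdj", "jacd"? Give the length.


Words: japg, jaofdj, jacd
  Position 0: all 'j' => match
  Position 1: all 'a' => match
  Position 2: ('p', 'o', 'c') => mismatch, stop
LCP = "ja" (length 2)

2


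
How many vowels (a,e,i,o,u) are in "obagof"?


Input: obagof
Checking each character:
  'o' at position 0: vowel (running total: 1)
  'b' at position 1: consonant
  'a' at position 2: vowel (running total: 2)
  'g' at position 3: consonant
  'o' at position 4: vowel (running total: 3)
  'f' at position 5: consonant
Total vowels: 3

3


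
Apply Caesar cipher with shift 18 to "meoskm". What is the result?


Caesar cipher: shift "meoskm" by 18
  'm' (pos 12) + 18 = pos 4 = 'e'
  'e' (pos 4) + 18 = pos 22 = 'w'
  'o' (pos 14) + 18 = pos 6 = 'g'
  's' (pos 18) + 18 = pos 10 = 'k'
  'k' (pos 10) + 18 = pos 2 = 'c'
  'm' (pos 12) + 18 = pos 4 = 'e'
Result: ewgkce

ewgkce
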